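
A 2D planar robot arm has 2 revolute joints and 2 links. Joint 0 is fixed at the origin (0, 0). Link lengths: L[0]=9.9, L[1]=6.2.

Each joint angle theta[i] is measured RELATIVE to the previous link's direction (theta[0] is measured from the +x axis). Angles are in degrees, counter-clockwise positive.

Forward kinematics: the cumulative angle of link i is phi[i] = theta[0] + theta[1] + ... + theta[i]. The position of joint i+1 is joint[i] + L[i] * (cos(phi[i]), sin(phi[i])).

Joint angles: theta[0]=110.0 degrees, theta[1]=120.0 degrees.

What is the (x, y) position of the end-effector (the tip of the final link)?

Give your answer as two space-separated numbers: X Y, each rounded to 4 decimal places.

joint[0] = (0.0000, 0.0000)  (base)
link 0: phi[0] = 110 = 110 deg
  cos(110 deg) = -0.3420, sin(110 deg) = 0.9397
  joint[1] = (0.0000, 0.0000) + 9.9 * (-0.3420, 0.9397) = (0.0000 + -3.3860, 0.0000 + 9.3030) = (-3.3860, 9.3030)
link 1: phi[1] = 110 + 120 = 230 deg
  cos(230 deg) = -0.6428, sin(230 deg) = -0.7660
  joint[2] = (-3.3860, 9.3030) + 6.2 * (-0.6428, -0.7660) = (-3.3860 + -3.9853, 9.3030 + -4.7495) = (-7.3713, 4.5535)
End effector: (-7.3713, 4.5535)

Answer: -7.3713 4.5535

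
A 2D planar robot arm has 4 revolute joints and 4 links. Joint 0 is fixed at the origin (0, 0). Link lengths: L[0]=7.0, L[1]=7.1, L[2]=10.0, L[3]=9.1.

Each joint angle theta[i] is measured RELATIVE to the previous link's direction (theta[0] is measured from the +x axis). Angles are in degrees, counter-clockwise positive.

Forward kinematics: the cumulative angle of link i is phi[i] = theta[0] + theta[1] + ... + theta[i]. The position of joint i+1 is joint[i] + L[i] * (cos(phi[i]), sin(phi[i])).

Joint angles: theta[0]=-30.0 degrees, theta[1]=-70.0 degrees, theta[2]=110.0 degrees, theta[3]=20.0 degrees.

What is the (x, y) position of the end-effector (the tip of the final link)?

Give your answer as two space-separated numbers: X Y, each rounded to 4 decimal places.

joint[0] = (0.0000, 0.0000)  (base)
link 0: phi[0] = -30 = -30 deg
  cos(-30 deg) = 0.8660, sin(-30 deg) = -0.5000
  joint[1] = (0.0000, 0.0000) + 7 * (0.8660, -0.5000) = (0.0000 + 6.0622, 0.0000 + -3.5000) = (6.0622, -3.5000)
link 1: phi[1] = -30 + -70 = -100 deg
  cos(-100 deg) = -0.1736, sin(-100 deg) = -0.9848
  joint[2] = (6.0622, -3.5000) + 7.1 * (-0.1736, -0.9848) = (6.0622 + -1.2329, -3.5000 + -6.9921) = (4.8293, -10.4921)
link 2: phi[2] = -30 + -70 + 110 = 10 deg
  cos(10 deg) = 0.9848, sin(10 deg) = 0.1736
  joint[3] = (4.8293, -10.4921) + 10 * (0.9848, 0.1736) = (4.8293 + 9.8481, -10.4921 + 1.7365) = (14.6774, -8.7557)
link 3: phi[3] = -30 + -70 + 110 + 20 = 30 deg
  cos(30 deg) = 0.8660, sin(30 deg) = 0.5000
  joint[4] = (14.6774, -8.7557) + 9.1 * (0.8660, 0.5000) = (14.6774 + 7.8808, -8.7557 + 4.5500) = (22.5582, -4.2057)
End effector: (22.5582, -4.2057)

Answer: 22.5582 -4.2057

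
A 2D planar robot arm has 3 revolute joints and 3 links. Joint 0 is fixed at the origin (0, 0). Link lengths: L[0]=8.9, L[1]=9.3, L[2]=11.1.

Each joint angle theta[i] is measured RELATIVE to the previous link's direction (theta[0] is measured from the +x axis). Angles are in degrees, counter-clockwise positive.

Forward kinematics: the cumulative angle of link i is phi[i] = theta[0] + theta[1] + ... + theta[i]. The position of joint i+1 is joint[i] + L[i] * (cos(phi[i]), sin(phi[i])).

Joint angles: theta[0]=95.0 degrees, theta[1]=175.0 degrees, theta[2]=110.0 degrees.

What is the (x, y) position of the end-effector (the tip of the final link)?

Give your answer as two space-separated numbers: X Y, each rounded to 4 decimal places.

Answer: 9.6549 3.3626

Derivation:
joint[0] = (0.0000, 0.0000)  (base)
link 0: phi[0] = 95 = 95 deg
  cos(95 deg) = -0.0872, sin(95 deg) = 0.9962
  joint[1] = (0.0000, 0.0000) + 8.9 * (-0.0872, 0.9962) = (0.0000 + -0.7757, 0.0000 + 8.8661) = (-0.7757, 8.8661)
link 1: phi[1] = 95 + 175 = 270 deg
  cos(270 deg) = -0.0000, sin(270 deg) = -1.0000
  joint[2] = (-0.7757, 8.8661) + 9.3 * (-0.0000, -1.0000) = (-0.7757 + -0.0000, 8.8661 + -9.3000) = (-0.7757, -0.4339)
link 2: phi[2] = 95 + 175 + 110 = 380 deg
  cos(380 deg) = 0.9397, sin(380 deg) = 0.3420
  joint[3] = (-0.7757, -0.4339) + 11.1 * (0.9397, 0.3420) = (-0.7757 + 10.4306, -0.4339 + 3.7964) = (9.6549, 3.3626)
End effector: (9.6549, 3.3626)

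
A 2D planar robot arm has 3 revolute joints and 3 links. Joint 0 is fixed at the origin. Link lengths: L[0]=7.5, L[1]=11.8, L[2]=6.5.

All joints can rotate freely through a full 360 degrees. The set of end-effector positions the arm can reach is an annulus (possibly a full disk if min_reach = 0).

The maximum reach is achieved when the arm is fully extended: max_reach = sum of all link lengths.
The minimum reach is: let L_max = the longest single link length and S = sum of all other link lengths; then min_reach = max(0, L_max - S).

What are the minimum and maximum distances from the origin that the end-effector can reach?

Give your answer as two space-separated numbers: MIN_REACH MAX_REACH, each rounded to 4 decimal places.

Link lengths: [7.5, 11.8, 6.5]
max_reach = 7.5 + 11.8 + 6.5 = 25.8
L_max = max([7.5, 11.8, 6.5]) = 11.8
S (sum of others) = 25.8 - 11.8 = 14
min_reach = max(0, 11.8 - 14) = max(0, -2.2) = 0

Answer: 0.0000 25.8000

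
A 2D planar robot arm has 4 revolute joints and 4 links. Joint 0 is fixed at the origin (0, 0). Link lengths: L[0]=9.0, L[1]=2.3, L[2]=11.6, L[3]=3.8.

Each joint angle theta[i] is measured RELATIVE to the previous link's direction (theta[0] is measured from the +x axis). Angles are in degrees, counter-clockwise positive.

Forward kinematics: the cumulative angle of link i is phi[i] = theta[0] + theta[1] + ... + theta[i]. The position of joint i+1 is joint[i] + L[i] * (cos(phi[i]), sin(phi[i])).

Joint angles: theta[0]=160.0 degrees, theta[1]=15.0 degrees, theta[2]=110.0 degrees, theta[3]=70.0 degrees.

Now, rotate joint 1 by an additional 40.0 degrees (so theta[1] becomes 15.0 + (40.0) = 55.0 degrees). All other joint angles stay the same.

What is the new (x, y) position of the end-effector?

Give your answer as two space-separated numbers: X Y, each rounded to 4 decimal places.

Answer: 2.2737 -2.7149

Derivation:
joint[0] = (0.0000, 0.0000)  (base)
link 0: phi[0] = 160 = 160 deg
  cos(160 deg) = -0.9397, sin(160 deg) = 0.3420
  joint[1] = (0.0000, 0.0000) + 9 * (-0.9397, 0.3420) = (0.0000 + -8.4572, 0.0000 + 3.0782) = (-8.4572, 3.0782)
link 1: phi[1] = 160 + 55 = 215 deg
  cos(215 deg) = -0.8192, sin(215 deg) = -0.5736
  joint[2] = (-8.4572, 3.0782) + 2.3 * (-0.8192, -0.5736) = (-8.4572 + -1.8840, 3.0782 + -1.3192) = (-10.3413, 1.7590)
link 2: phi[2] = 160 + 55 + 110 = 325 deg
  cos(325 deg) = 0.8192, sin(325 deg) = -0.5736
  joint[3] = (-10.3413, 1.7590) + 11.6 * (0.8192, -0.5736) = (-10.3413 + 9.5022, 1.7590 + -6.6535) = (-0.8391, -4.8945)
link 3: phi[3] = 160 + 55 + 110 + 70 = 395 deg
  cos(395 deg) = 0.8192, sin(395 deg) = 0.5736
  joint[4] = (-0.8391, -4.8945) + 3.8 * (0.8192, 0.5736) = (-0.8391 + 3.1128, -4.8945 + 2.1796) = (2.2737, -2.7149)
End effector: (2.2737, -2.7149)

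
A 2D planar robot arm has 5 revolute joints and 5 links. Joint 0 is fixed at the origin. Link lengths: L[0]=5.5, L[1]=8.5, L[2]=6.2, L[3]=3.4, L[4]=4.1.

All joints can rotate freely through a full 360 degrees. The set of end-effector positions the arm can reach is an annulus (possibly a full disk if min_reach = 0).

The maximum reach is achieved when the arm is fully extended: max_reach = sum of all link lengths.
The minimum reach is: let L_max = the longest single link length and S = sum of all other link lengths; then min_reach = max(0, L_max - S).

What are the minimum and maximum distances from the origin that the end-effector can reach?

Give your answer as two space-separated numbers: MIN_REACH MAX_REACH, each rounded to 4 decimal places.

Link lengths: [5.5, 8.5, 6.2, 3.4, 4.1]
max_reach = 5.5 + 8.5 + 6.2 + 3.4 + 4.1 = 27.7
L_max = max([5.5, 8.5, 6.2, 3.4, 4.1]) = 8.5
S (sum of others) = 27.7 - 8.5 = 19.2
min_reach = max(0, 8.5 - 19.2) = max(0, -10.7) = 0

Answer: 0.0000 27.7000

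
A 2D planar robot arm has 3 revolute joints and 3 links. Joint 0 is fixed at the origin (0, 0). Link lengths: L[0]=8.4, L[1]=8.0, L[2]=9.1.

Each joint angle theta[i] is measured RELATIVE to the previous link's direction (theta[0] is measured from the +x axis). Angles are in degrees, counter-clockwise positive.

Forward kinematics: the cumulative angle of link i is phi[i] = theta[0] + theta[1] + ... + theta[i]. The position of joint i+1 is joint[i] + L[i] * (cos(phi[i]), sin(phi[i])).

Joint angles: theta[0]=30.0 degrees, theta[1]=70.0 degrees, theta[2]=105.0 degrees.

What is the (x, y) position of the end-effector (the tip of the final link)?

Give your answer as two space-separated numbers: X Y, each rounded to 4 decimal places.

joint[0] = (0.0000, 0.0000)  (base)
link 0: phi[0] = 30 = 30 deg
  cos(30 deg) = 0.8660, sin(30 deg) = 0.5000
  joint[1] = (0.0000, 0.0000) + 8.4 * (0.8660, 0.5000) = (0.0000 + 7.2746, 0.0000 + 4.2000) = (7.2746, 4.2000)
link 1: phi[1] = 30 + 70 = 100 deg
  cos(100 deg) = -0.1736, sin(100 deg) = 0.9848
  joint[2] = (7.2746, 4.2000) + 8 * (-0.1736, 0.9848) = (7.2746 + -1.3892, 4.2000 + 7.8785) = (5.8854, 12.0785)
link 2: phi[2] = 30 + 70 + 105 = 205 deg
  cos(205 deg) = -0.9063, sin(205 deg) = -0.4226
  joint[3] = (5.8854, 12.0785) + 9.1 * (-0.9063, -0.4226) = (5.8854 + -8.2474, 12.0785 + -3.8458) = (-2.3620, 8.2326)
End effector: (-2.3620, 8.2326)

Answer: -2.3620 8.2326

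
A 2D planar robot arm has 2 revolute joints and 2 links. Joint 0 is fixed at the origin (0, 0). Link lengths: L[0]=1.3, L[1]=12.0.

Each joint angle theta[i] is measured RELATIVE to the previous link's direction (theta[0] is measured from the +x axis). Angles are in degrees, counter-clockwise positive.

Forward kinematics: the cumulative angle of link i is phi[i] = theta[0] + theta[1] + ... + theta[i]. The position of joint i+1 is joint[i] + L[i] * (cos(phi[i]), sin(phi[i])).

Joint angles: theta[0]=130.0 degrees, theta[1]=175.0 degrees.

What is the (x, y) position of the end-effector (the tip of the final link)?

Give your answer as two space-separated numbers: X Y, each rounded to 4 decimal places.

Answer: 6.0473 -8.8340

Derivation:
joint[0] = (0.0000, 0.0000)  (base)
link 0: phi[0] = 130 = 130 deg
  cos(130 deg) = -0.6428, sin(130 deg) = 0.7660
  joint[1] = (0.0000, 0.0000) + 1.3 * (-0.6428, 0.7660) = (0.0000 + -0.8356, 0.0000 + 0.9959) = (-0.8356, 0.9959)
link 1: phi[1] = 130 + 175 = 305 deg
  cos(305 deg) = 0.5736, sin(305 deg) = -0.8192
  joint[2] = (-0.8356, 0.9959) + 12 * (0.5736, -0.8192) = (-0.8356 + 6.8829, 0.9959 + -9.8298) = (6.0473, -8.8340)
End effector: (6.0473, -8.8340)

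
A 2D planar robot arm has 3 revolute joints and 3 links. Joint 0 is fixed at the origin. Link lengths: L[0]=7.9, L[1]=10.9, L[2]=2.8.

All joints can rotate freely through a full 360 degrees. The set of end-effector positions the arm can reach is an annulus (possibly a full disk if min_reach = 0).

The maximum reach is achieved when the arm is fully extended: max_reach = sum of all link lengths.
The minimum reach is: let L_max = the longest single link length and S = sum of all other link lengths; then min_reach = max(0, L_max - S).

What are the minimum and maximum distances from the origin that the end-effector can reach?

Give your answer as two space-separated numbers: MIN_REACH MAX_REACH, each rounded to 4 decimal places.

Answer: 0.2000 21.6000

Derivation:
Link lengths: [7.9, 10.9, 2.8]
max_reach = 7.9 + 10.9 + 2.8 = 21.6
L_max = max([7.9, 10.9, 2.8]) = 10.9
S (sum of others) = 21.6 - 10.9 = 10.7
min_reach = max(0, 10.9 - 10.7) = max(0, 0.2) = 0.2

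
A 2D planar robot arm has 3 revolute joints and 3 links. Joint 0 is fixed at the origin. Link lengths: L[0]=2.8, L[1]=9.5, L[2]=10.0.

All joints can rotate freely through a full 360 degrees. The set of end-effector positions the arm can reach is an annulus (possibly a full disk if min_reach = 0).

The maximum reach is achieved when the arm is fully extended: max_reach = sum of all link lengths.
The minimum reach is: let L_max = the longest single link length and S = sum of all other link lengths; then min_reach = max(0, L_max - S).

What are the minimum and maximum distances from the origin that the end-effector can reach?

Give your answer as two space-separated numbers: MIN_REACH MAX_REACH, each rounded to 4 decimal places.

Answer: 0.0000 22.3000

Derivation:
Link lengths: [2.8, 9.5, 10.0]
max_reach = 2.8 + 9.5 + 10 = 22.3
L_max = max([2.8, 9.5, 10.0]) = 10
S (sum of others) = 22.3 - 10 = 12.3
min_reach = max(0, 10 - 12.3) = max(0, -2.3) = 0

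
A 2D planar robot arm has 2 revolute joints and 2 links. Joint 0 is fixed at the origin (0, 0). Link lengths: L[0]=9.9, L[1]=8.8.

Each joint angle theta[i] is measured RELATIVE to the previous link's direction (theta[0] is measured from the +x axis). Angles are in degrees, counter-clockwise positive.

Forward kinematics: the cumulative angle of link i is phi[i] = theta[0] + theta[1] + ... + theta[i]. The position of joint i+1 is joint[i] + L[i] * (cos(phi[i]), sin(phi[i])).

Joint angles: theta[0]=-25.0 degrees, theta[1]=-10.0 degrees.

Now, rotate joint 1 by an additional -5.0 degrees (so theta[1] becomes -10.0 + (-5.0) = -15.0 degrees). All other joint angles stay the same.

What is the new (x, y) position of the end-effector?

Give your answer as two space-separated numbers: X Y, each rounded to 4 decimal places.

joint[0] = (0.0000, 0.0000)  (base)
link 0: phi[0] = -25 = -25 deg
  cos(-25 deg) = 0.9063, sin(-25 deg) = -0.4226
  joint[1] = (0.0000, 0.0000) + 9.9 * (0.9063, -0.4226) = (0.0000 + 8.9724, 0.0000 + -4.1839) = (8.9724, -4.1839)
link 1: phi[1] = -25 + -15 = -40 deg
  cos(-40 deg) = 0.7660, sin(-40 deg) = -0.6428
  joint[2] = (8.9724, -4.1839) + 8.8 * (0.7660, -0.6428) = (8.9724 + 6.7412, -4.1839 + -5.6565) = (15.7136, -9.8405)
End effector: (15.7136, -9.8405)

Answer: 15.7136 -9.8405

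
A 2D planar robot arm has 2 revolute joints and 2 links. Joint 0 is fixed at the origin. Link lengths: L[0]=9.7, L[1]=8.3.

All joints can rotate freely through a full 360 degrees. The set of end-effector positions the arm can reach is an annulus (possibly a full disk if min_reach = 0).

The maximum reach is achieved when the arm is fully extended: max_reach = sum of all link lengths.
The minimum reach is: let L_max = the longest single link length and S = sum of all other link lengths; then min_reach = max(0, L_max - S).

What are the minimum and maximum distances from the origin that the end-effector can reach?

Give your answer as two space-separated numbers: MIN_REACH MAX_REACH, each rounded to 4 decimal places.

Answer: 1.4000 18.0000

Derivation:
Link lengths: [9.7, 8.3]
max_reach = 9.7 + 8.3 = 18
L_max = max([9.7, 8.3]) = 9.7
S (sum of others) = 18 - 9.7 = 8.3
min_reach = max(0, 9.7 - 8.3) = max(0, 1.4) = 1.4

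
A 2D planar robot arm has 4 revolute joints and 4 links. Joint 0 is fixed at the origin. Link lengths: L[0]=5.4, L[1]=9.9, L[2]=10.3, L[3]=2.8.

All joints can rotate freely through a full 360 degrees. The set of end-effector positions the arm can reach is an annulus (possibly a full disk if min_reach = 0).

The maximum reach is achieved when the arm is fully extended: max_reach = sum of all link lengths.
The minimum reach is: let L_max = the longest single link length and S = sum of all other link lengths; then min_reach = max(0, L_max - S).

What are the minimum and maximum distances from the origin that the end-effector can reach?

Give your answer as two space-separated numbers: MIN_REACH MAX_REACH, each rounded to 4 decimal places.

Link lengths: [5.4, 9.9, 10.3, 2.8]
max_reach = 5.4 + 9.9 + 10.3 + 2.8 = 28.4
L_max = max([5.4, 9.9, 10.3, 2.8]) = 10.3
S (sum of others) = 28.4 - 10.3 = 18.1
min_reach = max(0, 10.3 - 18.1) = max(0, -7.8) = 0

Answer: 0.0000 28.4000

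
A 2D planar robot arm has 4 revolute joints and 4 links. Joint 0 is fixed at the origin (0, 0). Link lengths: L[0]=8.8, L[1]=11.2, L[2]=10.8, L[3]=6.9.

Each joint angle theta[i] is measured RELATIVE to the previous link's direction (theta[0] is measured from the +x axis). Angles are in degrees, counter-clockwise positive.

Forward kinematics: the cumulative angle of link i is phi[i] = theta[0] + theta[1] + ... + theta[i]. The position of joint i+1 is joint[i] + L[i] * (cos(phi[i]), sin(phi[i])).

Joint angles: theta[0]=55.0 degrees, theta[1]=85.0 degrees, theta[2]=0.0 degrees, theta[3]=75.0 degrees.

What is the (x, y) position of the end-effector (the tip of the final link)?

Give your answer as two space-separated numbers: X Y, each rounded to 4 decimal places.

Answer: -17.4577 17.3922

Derivation:
joint[0] = (0.0000, 0.0000)  (base)
link 0: phi[0] = 55 = 55 deg
  cos(55 deg) = 0.5736, sin(55 deg) = 0.8192
  joint[1] = (0.0000, 0.0000) + 8.8 * (0.5736, 0.8192) = (0.0000 + 5.0475, 0.0000 + 7.2085) = (5.0475, 7.2085)
link 1: phi[1] = 55 + 85 = 140 deg
  cos(140 deg) = -0.7660, sin(140 deg) = 0.6428
  joint[2] = (5.0475, 7.2085) + 11.2 * (-0.7660, 0.6428) = (5.0475 + -8.5797, 7.2085 + 7.1992) = (-3.5322, 14.4078)
link 2: phi[2] = 55 + 85 + 0 = 140 deg
  cos(140 deg) = -0.7660, sin(140 deg) = 0.6428
  joint[3] = (-3.5322, 14.4078) + 10.8 * (-0.7660, 0.6428) = (-3.5322 + -8.2733, 14.4078 + 6.9421) = (-11.8055, 21.3499)
link 3: phi[3] = 55 + 85 + 0 + 75 = 215 deg
  cos(215 deg) = -0.8192, sin(215 deg) = -0.5736
  joint[4] = (-11.8055, 21.3499) + 6.9 * (-0.8192, -0.5736) = (-11.8055 + -5.6521, 21.3499 + -3.9577) = (-17.4577, 17.3922)
End effector: (-17.4577, 17.3922)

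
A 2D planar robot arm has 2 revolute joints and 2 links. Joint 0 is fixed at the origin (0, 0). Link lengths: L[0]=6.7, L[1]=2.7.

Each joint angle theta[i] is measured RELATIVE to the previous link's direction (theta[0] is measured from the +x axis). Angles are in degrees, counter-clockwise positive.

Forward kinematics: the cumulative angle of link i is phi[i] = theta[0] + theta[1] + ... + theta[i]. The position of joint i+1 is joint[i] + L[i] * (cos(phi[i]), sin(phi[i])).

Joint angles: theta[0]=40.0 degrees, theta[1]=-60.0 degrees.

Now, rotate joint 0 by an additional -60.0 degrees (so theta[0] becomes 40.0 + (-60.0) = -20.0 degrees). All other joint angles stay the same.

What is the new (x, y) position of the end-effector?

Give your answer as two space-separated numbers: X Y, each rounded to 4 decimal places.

joint[0] = (0.0000, 0.0000)  (base)
link 0: phi[0] = -20 = -20 deg
  cos(-20 deg) = 0.9397, sin(-20 deg) = -0.3420
  joint[1] = (0.0000, 0.0000) + 6.7 * (0.9397, -0.3420) = (0.0000 + 6.2959, 0.0000 + -2.2915) = (6.2959, -2.2915)
link 1: phi[1] = -20 + -60 = -80 deg
  cos(-80 deg) = 0.1736, sin(-80 deg) = -0.9848
  joint[2] = (6.2959, -2.2915) + 2.7 * (0.1736, -0.9848) = (6.2959 + 0.4689, -2.2915 + -2.6590) = (6.7648, -4.9505)
End effector: (6.7648, -4.9505)

Answer: 6.7648 -4.9505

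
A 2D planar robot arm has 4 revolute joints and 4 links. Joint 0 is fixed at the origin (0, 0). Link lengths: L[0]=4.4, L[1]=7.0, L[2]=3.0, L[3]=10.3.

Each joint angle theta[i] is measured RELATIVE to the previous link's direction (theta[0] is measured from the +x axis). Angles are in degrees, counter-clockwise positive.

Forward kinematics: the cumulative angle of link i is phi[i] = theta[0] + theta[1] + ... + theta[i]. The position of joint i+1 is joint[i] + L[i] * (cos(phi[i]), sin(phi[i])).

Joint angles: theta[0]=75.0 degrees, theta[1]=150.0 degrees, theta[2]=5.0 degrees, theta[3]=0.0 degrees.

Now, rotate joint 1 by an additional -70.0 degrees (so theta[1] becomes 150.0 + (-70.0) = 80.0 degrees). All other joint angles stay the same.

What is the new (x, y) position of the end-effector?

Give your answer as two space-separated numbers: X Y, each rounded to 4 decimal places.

joint[0] = (0.0000, 0.0000)  (base)
link 0: phi[0] = 75 = 75 deg
  cos(75 deg) = 0.2588, sin(75 deg) = 0.9659
  joint[1] = (0.0000, 0.0000) + 4.4 * (0.2588, 0.9659) = (0.0000 + 1.1388, 0.0000 + 4.2501) = (1.1388, 4.2501)
link 1: phi[1] = 75 + 80 = 155 deg
  cos(155 deg) = -0.9063, sin(155 deg) = 0.4226
  joint[2] = (1.1388, 4.2501) + 7 * (-0.9063, 0.4226) = (1.1388 + -6.3442, 4.2501 + 2.9583) = (-5.2054, 7.2084)
link 2: phi[2] = 75 + 80 + 5 = 160 deg
  cos(160 deg) = -0.9397, sin(160 deg) = 0.3420
  joint[3] = (-5.2054, 7.2084) + 3 * (-0.9397, 0.3420) = (-5.2054 + -2.8191, 7.2084 + 1.0261) = (-8.0244, 8.2345)
link 3: phi[3] = 75 + 80 + 5 + 0 = 160 deg
  cos(160 deg) = -0.9397, sin(160 deg) = 0.3420
  joint[4] = (-8.0244, 8.2345) + 10.3 * (-0.9397, 0.3420) = (-8.0244 + -9.6788, 8.2345 + 3.5228) = (-17.7033, 11.7573)
End effector: (-17.7033, 11.7573)

Answer: -17.7033 11.7573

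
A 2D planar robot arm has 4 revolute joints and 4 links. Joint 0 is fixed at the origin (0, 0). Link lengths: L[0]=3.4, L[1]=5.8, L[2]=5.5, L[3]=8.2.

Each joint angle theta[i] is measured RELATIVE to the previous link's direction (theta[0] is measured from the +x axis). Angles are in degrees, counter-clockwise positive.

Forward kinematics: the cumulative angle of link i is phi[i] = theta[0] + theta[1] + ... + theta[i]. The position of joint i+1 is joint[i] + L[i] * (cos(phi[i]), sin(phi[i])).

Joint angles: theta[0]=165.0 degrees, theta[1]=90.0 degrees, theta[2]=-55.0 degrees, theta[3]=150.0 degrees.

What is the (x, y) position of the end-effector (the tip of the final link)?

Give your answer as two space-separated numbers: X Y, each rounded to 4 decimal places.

joint[0] = (0.0000, 0.0000)  (base)
link 0: phi[0] = 165 = 165 deg
  cos(165 deg) = -0.9659, sin(165 deg) = 0.2588
  joint[1] = (0.0000, 0.0000) + 3.4 * (-0.9659, 0.2588) = (0.0000 + -3.2841, 0.0000 + 0.8800) = (-3.2841, 0.8800)
link 1: phi[1] = 165 + 90 = 255 deg
  cos(255 deg) = -0.2588, sin(255 deg) = -0.9659
  joint[2] = (-3.2841, 0.8800) + 5.8 * (-0.2588, -0.9659) = (-3.2841 + -1.5012, 0.8800 + -5.6024) = (-4.7853, -4.7224)
link 2: phi[2] = 165 + 90 + -55 = 200 deg
  cos(200 deg) = -0.9397, sin(200 deg) = -0.3420
  joint[3] = (-4.7853, -4.7224) + 5.5 * (-0.9397, -0.3420) = (-4.7853 + -5.1683, -4.7224 + -1.8811) = (-9.9536, -6.6035)
link 3: phi[3] = 165 + 90 + -55 + 150 = 350 deg
  cos(350 deg) = 0.9848, sin(350 deg) = -0.1736
  joint[4] = (-9.9536, -6.6035) + 8.2 * (0.9848, -0.1736) = (-9.9536 + 8.0754, -6.6035 + -1.4239) = (-1.8782, -8.0274)
End effector: (-1.8782, -8.0274)

Answer: -1.8782 -8.0274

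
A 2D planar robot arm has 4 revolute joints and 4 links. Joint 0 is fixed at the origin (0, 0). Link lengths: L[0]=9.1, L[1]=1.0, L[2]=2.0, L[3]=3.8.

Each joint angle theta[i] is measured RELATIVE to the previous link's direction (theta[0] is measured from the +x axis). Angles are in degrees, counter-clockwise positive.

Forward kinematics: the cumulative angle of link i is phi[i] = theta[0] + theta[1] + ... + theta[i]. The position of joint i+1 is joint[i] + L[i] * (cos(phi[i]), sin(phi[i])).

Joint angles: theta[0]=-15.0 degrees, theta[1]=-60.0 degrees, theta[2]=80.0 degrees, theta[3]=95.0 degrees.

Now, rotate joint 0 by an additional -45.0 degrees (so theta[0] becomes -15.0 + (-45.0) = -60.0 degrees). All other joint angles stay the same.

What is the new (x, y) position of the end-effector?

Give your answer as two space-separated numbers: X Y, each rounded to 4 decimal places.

Answer: 7.7617 -6.9197

Derivation:
joint[0] = (0.0000, 0.0000)  (base)
link 0: phi[0] = -60 = -60 deg
  cos(-60 deg) = 0.5000, sin(-60 deg) = -0.8660
  joint[1] = (0.0000, 0.0000) + 9.1 * (0.5000, -0.8660) = (0.0000 + 4.5500, 0.0000 + -7.8808) = (4.5500, -7.8808)
link 1: phi[1] = -60 + -60 = -120 deg
  cos(-120 deg) = -0.5000, sin(-120 deg) = -0.8660
  joint[2] = (4.5500, -7.8808) + 1 * (-0.5000, -0.8660) = (4.5500 + -0.5000, -7.8808 + -0.8660) = (4.0500, -8.7469)
link 2: phi[2] = -60 + -60 + 80 = -40 deg
  cos(-40 deg) = 0.7660, sin(-40 deg) = -0.6428
  joint[3] = (4.0500, -8.7469) + 2 * (0.7660, -0.6428) = (4.0500 + 1.5321, -8.7469 + -1.2856) = (5.5821, -10.0324)
link 3: phi[3] = -60 + -60 + 80 + 95 = 55 deg
  cos(55 deg) = 0.5736, sin(55 deg) = 0.8192
  joint[4] = (5.5821, -10.0324) + 3.8 * (0.5736, 0.8192) = (5.5821 + 2.1796, -10.0324 + 3.1128) = (7.7617, -6.9197)
End effector: (7.7617, -6.9197)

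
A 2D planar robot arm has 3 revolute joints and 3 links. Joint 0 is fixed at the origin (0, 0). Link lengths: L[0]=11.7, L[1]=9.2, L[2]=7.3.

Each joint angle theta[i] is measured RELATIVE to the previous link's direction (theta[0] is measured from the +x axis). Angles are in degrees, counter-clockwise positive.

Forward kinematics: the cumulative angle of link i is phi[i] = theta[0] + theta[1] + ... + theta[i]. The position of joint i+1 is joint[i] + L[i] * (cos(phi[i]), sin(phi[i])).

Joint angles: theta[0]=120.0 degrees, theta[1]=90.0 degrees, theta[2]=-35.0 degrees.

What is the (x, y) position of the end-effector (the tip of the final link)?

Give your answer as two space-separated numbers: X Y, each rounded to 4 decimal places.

joint[0] = (0.0000, 0.0000)  (base)
link 0: phi[0] = 120 = 120 deg
  cos(120 deg) = -0.5000, sin(120 deg) = 0.8660
  joint[1] = (0.0000, 0.0000) + 11.7 * (-0.5000, 0.8660) = (0.0000 + -5.8500, 0.0000 + 10.1325) = (-5.8500, 10.1325)
link 1: phi[1] = 120 + 90 = 210 deg
  cos(210 deg) = -0.8660, sin(210 deg) = -0.5000
  joint[2] = (-5.8500, 10.1325) + 9.2 * (-0.8660, -0.5000) = (-5.8500 + -7.9674, 10.1325 + -4.6000) = (-13.8174, 5.5325)
link 2: phi[2] = 120 + 90 + -35 = 175 deg
  cos(175 deg) = -0.9962, sin(175 deg) = 0.0872
  joint[3] = (-13.8174, 5.5325) + 7.3 * (-0.9962, 0.0872) = (-13.8174 + -7.2722, 5.5325 + 0.6362) = (-21.0897, 6.1687)
End effector: (-21.0897, 6.1687)

Answer: -21.0897 6.1687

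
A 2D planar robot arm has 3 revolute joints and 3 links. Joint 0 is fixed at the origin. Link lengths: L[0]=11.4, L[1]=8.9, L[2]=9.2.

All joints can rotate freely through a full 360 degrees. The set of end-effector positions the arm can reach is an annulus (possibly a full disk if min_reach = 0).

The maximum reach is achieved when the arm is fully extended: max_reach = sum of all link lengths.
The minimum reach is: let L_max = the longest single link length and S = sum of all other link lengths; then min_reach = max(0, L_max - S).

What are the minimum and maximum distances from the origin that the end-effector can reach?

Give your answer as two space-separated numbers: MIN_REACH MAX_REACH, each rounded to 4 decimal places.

Answer: 0.0000 29.5000

Derivation:
Link lengths: [11.4, 8.9, 9.2]
max_reach = 11.4 + 8.9 + 9.2 = 29.5
L_max = max([11.4, 8.9, 9.2]) = 11.4
S (sum of others) = 29.5 - 11.4 = 18.1
min_reach = max(0, 11.4 - 18.1) = max(0, -6.7) = 0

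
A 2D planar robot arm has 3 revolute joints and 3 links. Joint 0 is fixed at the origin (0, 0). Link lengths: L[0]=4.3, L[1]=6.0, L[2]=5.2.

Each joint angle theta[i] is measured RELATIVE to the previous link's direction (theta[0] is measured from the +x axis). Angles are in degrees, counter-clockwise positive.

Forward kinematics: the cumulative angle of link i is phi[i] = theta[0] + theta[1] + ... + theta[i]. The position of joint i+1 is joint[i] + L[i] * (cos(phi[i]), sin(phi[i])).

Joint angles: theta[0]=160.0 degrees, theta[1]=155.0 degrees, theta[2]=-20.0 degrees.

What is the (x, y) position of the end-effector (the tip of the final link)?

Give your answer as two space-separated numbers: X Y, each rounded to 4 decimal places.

joint[0] = (0.0000, 0.0000)  (base)
link 0: phi[0] = 160 = 160 deg
  cos(160 deg) = -0.9397, sin(160 deg) = 0.3420
  joint[1] = (0.0000, 0.0000) + 4.3 * (-0.9397, 0.3420) = (0.0000 + -4.0407, 0.0000 + 1.4707) = (-4.0407, 1.4707)
link 1: phi[1] = 160 + 155 = 315 deg
  cos(315 deg) = 0.7071, sin(315 deg) = -0.7071
  joint[2] = (-4.0407, 1.4707) + 6 * (0.7071, -0.7071) = (-4.0407 + 4.2426, 1.4707 + -4.2426) = (0.2020, -2.7720)
link 2: phi[2] = 160 + 155 + -20 = 295 deg
  cos(295 deg) = 0.4226, sin(295 deg) = -0.9063
  joint[3] = (0.2020, -2.7720) + 5.2 * (0.4226, -0.9063) = (0.2020 + 2.1976, -2.7720 + -4.7128) = (2.3996, -7.4848)
End effector: (2.3996, -7.4848)

Answer: 2.3996 -7.4848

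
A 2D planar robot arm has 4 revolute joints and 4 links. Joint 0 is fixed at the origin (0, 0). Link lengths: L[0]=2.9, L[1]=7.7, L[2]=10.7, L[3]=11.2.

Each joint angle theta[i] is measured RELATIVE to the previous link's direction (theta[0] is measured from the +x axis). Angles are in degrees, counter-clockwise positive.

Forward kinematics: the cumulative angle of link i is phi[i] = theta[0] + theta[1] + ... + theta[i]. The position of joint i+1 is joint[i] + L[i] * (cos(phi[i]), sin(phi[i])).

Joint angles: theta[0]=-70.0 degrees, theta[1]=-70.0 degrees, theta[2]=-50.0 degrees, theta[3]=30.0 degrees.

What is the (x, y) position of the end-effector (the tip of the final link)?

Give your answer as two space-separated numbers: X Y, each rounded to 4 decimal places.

joint[0] = (0.0000, 0.0000)  (base)
link 0: phi[0] = -70 = -70 deg
  cos(-70 deg) = 0.3420, sin(-70 deg) = -0.9397
  joint[1] = (0.0000, 0.0000) + 2.9 * (0.3420, -0.9397) = (0.0000 + 0.9919, 0.0000 + -2.7251) = (0.9919, -2.7251)
link 1: phi[1] = -70 + -70 = -140 deg
  cos(-140 deg) = -0.7660, sin(-140 deg) = -0.6428
  joint[2] = (0.9919, -2.7251) + 7.7 * (-0.7660, -0.6428) = (0.9919 + -5.8985, -2.7251 + -4.9495) = (-4.9067, -7.6746)
link 2: phi[2] = -70 + -70 + -50 = -190 deg
  cos(-190 deg) = -0.9848, sin(-190 deg) = 0.1736
  joint[3] = (-4.9067, -7.6746) + 10.7 * (-0.9848, 0.1736) = (-4.9067 + -10.5374, -7.6746 + 1.8580) = (-15.4441, -5.8165)
link 3: phi[3] = -70 + -70 + -50 + 30 = -160 deg
  cos(-160 deg) = -0.9397, sin(-160 deg) = -0.3420
  joint[4] = (-15.4441, -5.8165) + 11.2 * (-0.9397, -0.3420) = (-15.4441 + -10.5246, -5.8165 + -3.8306) = (-25.9687, -9.6472)
End effector: (-25.9687, -9.6472)

Answer: -25.9687 -9.6472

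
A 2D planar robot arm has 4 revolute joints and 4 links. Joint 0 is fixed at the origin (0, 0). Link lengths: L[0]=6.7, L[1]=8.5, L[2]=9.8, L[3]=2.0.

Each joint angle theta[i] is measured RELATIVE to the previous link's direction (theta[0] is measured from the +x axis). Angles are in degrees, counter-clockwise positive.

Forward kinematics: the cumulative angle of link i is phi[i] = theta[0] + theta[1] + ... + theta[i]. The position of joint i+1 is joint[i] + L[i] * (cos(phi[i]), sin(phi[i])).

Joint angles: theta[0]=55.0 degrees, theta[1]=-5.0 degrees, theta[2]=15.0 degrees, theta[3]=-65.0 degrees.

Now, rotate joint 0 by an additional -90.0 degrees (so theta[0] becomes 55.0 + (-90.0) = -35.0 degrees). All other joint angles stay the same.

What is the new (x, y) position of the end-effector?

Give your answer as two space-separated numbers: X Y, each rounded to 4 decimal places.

Answer: 20.8815 -15.4483

Derivation:
joint[0] = (0.0000, 0.0000)  (base)
link 0: phi[0] = -35 = -35 deg
  cos(-35 deg) = 0.8192, sin(-35 deg) = -0.5736
  joint[1] = (0.0000, 0.0000) + 6.7 * (0.8192, -0.5736) = (0.0000 + 5.4883, 0.0000 + -3.8430) = (5.4883, -3.8430)
link 1: phi[1] = -35 + -5 = -40 deg
  cos(-40 deg) = 0.7660, sin(-40 deg) = -0.6428
  joint[2] = (5.4883, -3.8430) + 8.5 * (0.7660, -0.6428) = (5.4883 + 6.5114, -3.8430 + -5.4637) = (11.9997, -9.3067)
link 2: phi[2] = -35 + -5 + 15 = -25 deg
  cos(-25 deg) = 0.9063, sin(-25 deg) = -0.4226
  joint[3] = (11.9997, -9.3067) + 9.8 * (0.9063, -0.4226) = (11.9997 + 8.8818, -9.3067 + -4.1417) = (20.8815, -13.4483)
link 3: phi[3] = -35 + -5 + 15 + -65 = -90 deg
  cos(-90 deg) = 0.0000, sin(-90 deg) = -1.0000
  joint[4] = (20.8815, -13.4483) + 2 * (0.0000, -1.0000) = (20.8815 + 0.0000, -13.4483 + -2.0000) = (20.8815, -15.4483)
End effector: (20.8815, -15.4483)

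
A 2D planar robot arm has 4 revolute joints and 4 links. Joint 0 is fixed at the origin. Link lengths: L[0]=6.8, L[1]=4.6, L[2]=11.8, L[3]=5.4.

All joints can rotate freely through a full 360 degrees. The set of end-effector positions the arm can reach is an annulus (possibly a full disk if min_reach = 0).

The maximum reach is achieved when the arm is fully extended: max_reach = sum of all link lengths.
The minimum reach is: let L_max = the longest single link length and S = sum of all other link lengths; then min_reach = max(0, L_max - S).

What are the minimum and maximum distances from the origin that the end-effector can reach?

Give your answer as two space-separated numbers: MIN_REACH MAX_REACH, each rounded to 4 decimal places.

Answer: 0.0000 28.6000

Derivation:
Link lengths: [6.8, 4.6, 11.8, 5.4]
max_reach = 6.8 + 4.6 + 11.8 + 5.4 = 28.6
L_max = max([6.8, 4.6, 11.8, 5.4]) = 11.8
S (sum of others) = 28.6 - 11.8 = 16.8
min_reach = max(0, 11.8 - 16.8) = max(0, -5) = 0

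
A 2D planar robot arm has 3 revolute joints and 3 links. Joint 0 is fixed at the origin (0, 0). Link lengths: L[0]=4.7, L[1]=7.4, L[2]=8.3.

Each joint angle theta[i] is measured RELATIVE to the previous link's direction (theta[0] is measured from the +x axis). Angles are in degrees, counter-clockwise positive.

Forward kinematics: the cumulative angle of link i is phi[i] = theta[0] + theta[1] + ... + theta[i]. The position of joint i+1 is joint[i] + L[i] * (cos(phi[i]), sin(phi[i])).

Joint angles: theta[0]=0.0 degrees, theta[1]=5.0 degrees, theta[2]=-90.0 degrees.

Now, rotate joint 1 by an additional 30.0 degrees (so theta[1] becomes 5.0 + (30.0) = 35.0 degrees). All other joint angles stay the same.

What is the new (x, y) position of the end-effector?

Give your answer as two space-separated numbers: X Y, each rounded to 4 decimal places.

Answer: 15.5224 -2.5545

Derivation:
joint[0] = (0.0000, 0.0000)  (base)
link 0: phi[0] = 0 = 0 deg
  cos(0 deg) = 1.0000, sin(0 deg) = 0.0000
  joint[1] = (0.0000, 0.0000) + 4.7 * (1.0000, 0.0000) = (0.0000 + 4.7000, 0.0000 + 0.0000) = (4.7000, 0.0000)
link 1: phi[1] = 0 + 35 = 35 deg
  cos(35 deg) = 0.8192, sin(35 deg) = 0.5736
  joint[2] = (4.7000, 0.0000) + 7.4 * (0.8192, 0.5736) = (4.7000 + 6.0617, 0.0000 + 4.2445) = (10.7617, 4.2445)
link 2: phi[2] = 0 + 35 + -90 = -55 deg
  cos(-55 deg) = 0.5736, sin(-55 deg) = -0.8192
  joint[3] = (10.7617, 4.2445) + 8.3 * (0.5736, -0.8192) = (10.7617 + 4.7607, 4.2445 + -6.7990) = (15.5224, -2.5545)
End effector: (15.5224, -2.5545)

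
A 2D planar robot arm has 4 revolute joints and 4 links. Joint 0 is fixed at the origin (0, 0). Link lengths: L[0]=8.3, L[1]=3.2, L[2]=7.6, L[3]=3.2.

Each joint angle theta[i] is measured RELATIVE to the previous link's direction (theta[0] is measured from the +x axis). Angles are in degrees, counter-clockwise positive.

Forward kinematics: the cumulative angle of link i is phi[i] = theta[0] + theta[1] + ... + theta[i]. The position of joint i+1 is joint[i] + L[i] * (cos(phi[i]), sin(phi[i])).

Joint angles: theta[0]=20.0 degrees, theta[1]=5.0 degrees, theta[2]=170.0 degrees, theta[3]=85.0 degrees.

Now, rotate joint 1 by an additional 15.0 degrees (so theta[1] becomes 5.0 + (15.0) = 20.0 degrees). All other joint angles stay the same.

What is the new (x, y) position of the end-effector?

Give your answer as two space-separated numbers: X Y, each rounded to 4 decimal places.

Answer: 5.0214 -1.8045

Derivation:
joint[0] = (0.0000, 0.0000)  (base)
link 0: phi[0] = 20 = 20 deg
  cos(20 deg) = 0.9397, sin(20 deg) = 0.3420
  joint[1] = (0.0000, 0.0000) + 8.3 * (0.9397, 0.3420) = (0.0000 + 7.7994, 0.0000 + 2.8388) = (7.7994, 2.8388)
link 1: phi[1] = 20 + 20 = 40 deg
  cos(40 deg) = 0.7660, sin(40 deg) = 0.6428
  joint[2] = (7.7994, 2.8388) + 3.2 * (0.7660, 0.6428) = (7.7994 + 2.4513, 2.8388 + 2.0569) = (10.2508, 4.8957)
link 2: phi[2] = 20 + 20 + 170 = 210 deg
  cos(210 deg) = -0.8660, sin(210 deg) = -0.5000
  joint[3] = (10.2508, 4.8957) + 7.6 * (-0.8660, -0.5000) = (10.2508 + -6.5818, 4.8957 + -3.8000) = (3.6690, 1.0957)
link 3: phi[3] = 20 + 20 + 170 + 85 = 295 deg
  cos(295 deg) = 0.4226, sin(295 deg) = -0.9063
  joint[4] = (3.6690, 1.0957) + 3.2 * (0.4226, -0.9063) = (3.6690 + 1.3524, 1.0957 + -2.9002) = (5.0214, -1.8045)
End effector: (5.0214, -1.8045)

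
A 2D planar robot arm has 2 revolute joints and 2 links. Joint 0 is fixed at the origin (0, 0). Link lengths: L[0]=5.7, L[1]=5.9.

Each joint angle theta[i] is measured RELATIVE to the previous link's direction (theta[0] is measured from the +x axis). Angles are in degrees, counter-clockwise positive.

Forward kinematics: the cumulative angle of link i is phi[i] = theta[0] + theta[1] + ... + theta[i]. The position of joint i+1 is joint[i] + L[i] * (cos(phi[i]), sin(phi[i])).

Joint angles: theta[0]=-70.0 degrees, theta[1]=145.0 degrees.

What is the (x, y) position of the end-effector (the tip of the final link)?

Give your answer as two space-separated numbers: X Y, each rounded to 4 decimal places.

Answer: 3.4765 0.3427

Derivation:
joint[0] = (0.0000, 0.0000)  (base)
link 0: phi[0] = -70 = -70 deg
  cos(-70 deg) = 0.3420, sin(-70 deg) = -0.9397
  joint[1] = (0.0000, 0.0000) + 5.7 * (0.3420, -0.9397) = (0.0000 + 1.9495, 0.0000 + -5.3562) = (1.9495, -5.3562)
link 1: phi[1] = -70 + 145 = 75 deg
  cos(75 deg) = 0.2588, sin(75 deg) = 0.9659
  joint[2] = (1.9495, -5.3562) + 5.9 * (0.2588, 0.9659) = (1.9495 + 1.5270, -5.3562 + 5.6990) = (3.4765, 0.3427)
End effector: (3.4765, 0.3427)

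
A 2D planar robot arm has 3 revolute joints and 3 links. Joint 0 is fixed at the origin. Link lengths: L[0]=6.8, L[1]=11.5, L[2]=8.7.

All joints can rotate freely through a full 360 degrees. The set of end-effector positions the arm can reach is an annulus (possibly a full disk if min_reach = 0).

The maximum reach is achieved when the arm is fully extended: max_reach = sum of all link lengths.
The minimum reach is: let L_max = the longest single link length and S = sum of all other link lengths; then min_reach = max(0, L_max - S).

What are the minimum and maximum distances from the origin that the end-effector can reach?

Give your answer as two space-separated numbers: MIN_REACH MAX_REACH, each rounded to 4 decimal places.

Link lengths: [6.8, 11.5, 8.7]
max_reach = 6.8 + 11.5 + 8.7 = 27
L_max = max([6.8, 11.5, 8.7]) = 11.5
S (sum of others) = 27 - 11.5 = 15.5
min_reach = max(0, 11.5 - 15.5) = max(0, -4) = 0

Answer: 0.0000 27.0000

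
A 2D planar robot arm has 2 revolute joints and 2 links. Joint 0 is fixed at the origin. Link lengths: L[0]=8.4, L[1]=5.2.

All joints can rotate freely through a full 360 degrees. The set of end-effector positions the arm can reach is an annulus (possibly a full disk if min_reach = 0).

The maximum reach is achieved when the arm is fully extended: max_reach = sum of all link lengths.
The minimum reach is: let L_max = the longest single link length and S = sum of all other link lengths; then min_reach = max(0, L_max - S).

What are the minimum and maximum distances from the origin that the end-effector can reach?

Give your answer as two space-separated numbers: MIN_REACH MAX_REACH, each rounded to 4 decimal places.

Answer: 3.2000 13.6000

Derivation:
Link lengths: [8.4, 5.2]
max_reach = 8.4 + 5.2 = 13.6
L_max = max([8.4, 5.2]) = 8.4
S (sum of others) = 13.6 - 8.4 = 5.2
min_reach = max(0, 8.4 - 5.2) = max(0, 3.2) = 3.2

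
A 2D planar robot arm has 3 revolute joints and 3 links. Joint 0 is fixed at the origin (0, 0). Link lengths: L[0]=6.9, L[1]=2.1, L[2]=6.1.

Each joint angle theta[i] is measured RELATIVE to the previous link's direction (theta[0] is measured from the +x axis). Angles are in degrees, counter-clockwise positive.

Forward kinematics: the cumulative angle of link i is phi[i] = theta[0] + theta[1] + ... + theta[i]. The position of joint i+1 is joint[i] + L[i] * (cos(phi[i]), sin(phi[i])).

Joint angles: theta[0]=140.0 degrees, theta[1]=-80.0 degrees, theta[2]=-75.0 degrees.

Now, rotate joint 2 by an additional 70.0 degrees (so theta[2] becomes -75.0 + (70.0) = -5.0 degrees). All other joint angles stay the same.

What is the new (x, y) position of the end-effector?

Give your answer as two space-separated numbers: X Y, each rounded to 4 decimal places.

joint[0] = (0.0000, 0.0000)  (base)
link 0: phi[0] = 140 = 140 deg
  cos(140 deg) = -0.7660, sin(140 deg) = 0.6428
  joint[1] = (0.0000, 0.0000) + 6.9 * (-0.7660, 0.6428) = (0.0000 + -5.2857, 0.0000 + 4.4352) = (-5.2857, 4.4352)
link 1: phi[1] = 140 + -80 = 60 deg
  cos(60 deg) = 0.5000, sin(60 deg) = 0.8660
  joint[2] = (-5.2857, 4.4352) + 2.1 * (0.5000, 0.8660) = (-5.2857 + 1.0500, 4.4352 + 1.8187) = (-4.2357, 6.2539)
link 2: phi[2] = 140 + -80 + -5 = 55 deg
  cos(55 deg) = 0.5736, sin(55 deg) = 0.8192
  joint[3] = (-4.2357, 6.2539) + 6.1 * (0.5736, 0.8192) = (-4.2357 + 3.4988, 6.2539 + 4.9968) = (-0.7369, 11.2507)
End effector: (-0.7369, 11.2507)

Answer: -0.7369 11.2507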